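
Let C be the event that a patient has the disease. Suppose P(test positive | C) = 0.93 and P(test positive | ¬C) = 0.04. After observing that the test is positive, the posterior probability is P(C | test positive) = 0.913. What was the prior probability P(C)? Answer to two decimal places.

Bayes' rule in odds form gives O(C|E) = O(C)·[P(E|C)/P(E|¬C)], hence O(C) = O(C|E)/LR.
Posterior odds = 0.913/(1−0.913) = 10.4943. LR = 0.93/0.04 = 23.2500.
Prior odds = 10.4943/23.2500 = 0.4514, so P(C) = 0.4514/(1+0.4514) ≈ 0.31.

P(C) = 0.31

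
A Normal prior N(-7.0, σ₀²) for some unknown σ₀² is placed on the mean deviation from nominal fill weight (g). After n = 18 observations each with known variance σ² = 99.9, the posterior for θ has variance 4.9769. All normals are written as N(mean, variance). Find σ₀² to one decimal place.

Posterior precision equals prior precision plus data precision: 1/σ_n² = 1/σ₀² + n/σ².
So 1/σ₀² = 1/4.9769 − 18/99.9 = 0.200928 − 0.180180 = 0.020748.
Hence σ₀² = 1/0.020748 ≈ 48.2.

σ₀² = 48.2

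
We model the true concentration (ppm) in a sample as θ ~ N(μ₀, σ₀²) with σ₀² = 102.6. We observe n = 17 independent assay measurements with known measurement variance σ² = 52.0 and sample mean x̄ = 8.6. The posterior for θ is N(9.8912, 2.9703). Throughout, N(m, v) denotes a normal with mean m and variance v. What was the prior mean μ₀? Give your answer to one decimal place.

With known observation variance, the Normal–Normal posterior has precision τ_n = τ₀ + n/σ² and mean μ_n = (τ₀μ₀ + (n/σ²)x̄)/τ_n.
Here τ₀ = 1/102.6 = 0.009747 and τ_data = 17/52.0 = 0.326923, so τ_n = 0.336670.
Rearranging for μ₀: μ₀ = (μ_n·τ_n − τ_data·x̄)/τ₀ = (9.8912·0.336670 − 0.326923·8.6) / 0.009747 = 0.518533/0.009747 ≈ 53.2.

μ₀ = 53.2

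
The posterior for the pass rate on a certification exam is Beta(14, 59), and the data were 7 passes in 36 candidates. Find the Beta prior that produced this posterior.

Beta(7, 30)

Beta is conjugate to the binomial likelihood: posterior = Beta(a+s, b+f).
So a = 14 − 7 = 7 and b = 59 − 29 = 30.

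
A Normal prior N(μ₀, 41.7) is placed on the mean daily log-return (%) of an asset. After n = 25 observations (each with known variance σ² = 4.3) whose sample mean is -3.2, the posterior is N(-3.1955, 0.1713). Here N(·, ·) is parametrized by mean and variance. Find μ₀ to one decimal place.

μ₀ = -2.1

The posterior mean is a precision-weighted average: μ_n = (τ₀μ₀ + τ_data·x̄)/(τ₀+τ_data), with τ₀=1/σ₀² and τ_data=n/σ².
Here τ₀ = 1/41.7 = 0.023981 and τ_data = 25/4.3 = 5.813953, so τ_n = 5.837934.
Rearranging for μ₀: μ₀ = (μ_n·τ_n − τ_data·x̄)/τ₀ = (-3.1955·5.837934 − 5.813953·-3.2) / 0.023981 = -0.050468/0.023981 ≈ -2.1.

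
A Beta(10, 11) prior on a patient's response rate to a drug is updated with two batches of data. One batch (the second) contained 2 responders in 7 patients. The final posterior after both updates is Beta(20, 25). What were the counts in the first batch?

8 responders and 9 non-responders

Because Beta–binomial updating is additive in the counts, the combined data contributed (α_post−α_prior, β_post−β_prior) successes and failures.
Total across both batches: 20−10=10 responders, 25−11=14 non-responders.
Subtract the second batch: 10−2=8 responders and 14−5=9 non-responders.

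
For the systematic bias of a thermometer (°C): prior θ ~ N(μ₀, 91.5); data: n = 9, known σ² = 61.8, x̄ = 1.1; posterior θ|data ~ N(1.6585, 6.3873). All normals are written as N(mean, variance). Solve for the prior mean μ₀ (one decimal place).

The posterior mean is a precision-weighted average: μ_n = (τ₀μ₀ + τ_data·x̄)/(τ₀+τ_data), with τ₀=1/σ₀² and τ_data=n/σ².
Here τ₀ = 1/91.5 = 0.010929 and τ_data = 9/61.8 = 0.145631, so τ_n = 0.156560.
Rearranging for μ₀: μ₀ = (μ_n·τ_n − τ_data·x̄)/τ₀ = (1.6585·0.156560 − 0.145631·1.1) / 0.010929 = 0.099461/0.010929 ≈ 9.1.

μ₀ = 9.1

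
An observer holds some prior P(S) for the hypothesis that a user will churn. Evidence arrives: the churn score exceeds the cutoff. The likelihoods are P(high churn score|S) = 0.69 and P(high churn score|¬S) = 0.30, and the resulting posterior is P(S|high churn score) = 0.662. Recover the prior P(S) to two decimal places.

Bayes' rule in odds form gives O(S|E) = O(S)·[P(E|S)/P(E|¬S)], hence O(S) = O(S|E)/LR.
Posterior odds = 0.662/(1−0.662) = 1.9586. LR = 0.69/0.30 = 2.3000.
Prior odds = 1.9586/2.3000 = 0.8516, so P(S) = 0.8516/(1+0.8516) ≈ 0.46.

P(S) = 0.46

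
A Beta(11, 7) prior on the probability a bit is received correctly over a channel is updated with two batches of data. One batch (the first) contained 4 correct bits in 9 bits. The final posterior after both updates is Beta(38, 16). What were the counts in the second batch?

Sequential conjugate updates are equivalent to a single update on the pooled data, so total successes = posterior α − prior α and total failures = posterior β − prior β.
Total across both batches: 38−11=27 correct bits, 16−7=9 errors.
Subtract the first batch: 27−4=23 correct bits and 9−5=4 errors.

23 correct bits and 4 errors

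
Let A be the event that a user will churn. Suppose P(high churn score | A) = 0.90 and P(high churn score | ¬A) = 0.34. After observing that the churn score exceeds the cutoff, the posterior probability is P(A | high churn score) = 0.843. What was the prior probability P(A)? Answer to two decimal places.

P(A) = 0.67

Bayes' rule in odds form gives O(A|E) = O(A)·[P(E|A)/P(E|¬A)], hence O(A) = O(A|E)/LR.
Posterior odds = 0.843/(1−0.843) = 5.3694. LR = 0.90/0.34 = 2.6471.
Prior odds = 5.3694/2.6471 = 2.0284, so P(A) = 2.0284/(1+2.0284) ≈ 0.67.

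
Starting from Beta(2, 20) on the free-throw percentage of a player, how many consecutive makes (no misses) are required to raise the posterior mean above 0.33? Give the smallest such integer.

k = 8

After k makes and 0 misses the posterior is Beta(2+k, 20), with mean (2+k)/(2+20+k).
Set (2+k)/(22+k) > 0.33 and solve: k > (0.33·22 − 2)/(1 − 0.33) = 7.851.
The smallest integer exceeding 7.851 is 8, and checking k=8: (10)/(30) = 0.3333 > 0.33.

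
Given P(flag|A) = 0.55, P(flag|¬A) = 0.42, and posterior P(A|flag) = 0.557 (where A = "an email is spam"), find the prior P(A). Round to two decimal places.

P(A) = 0.49

Bayes' rule in odds form gives O(A|E) = O(A)·[P(E|A)/P(E|¬A)], hence O(A) = O(A|E)/LR.
Posterior odds = 0.557/(1−0.557) = 1.2573. LR = 0.55/0.42 = 1.3095.
Prior odds = 1.2573/1.3095 = 0.9601, so P(A) = 0.9601/(1+0.9601) ≈ 0.49.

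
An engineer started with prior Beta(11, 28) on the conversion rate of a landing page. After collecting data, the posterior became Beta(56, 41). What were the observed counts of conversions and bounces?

Beta is conjugate to the binomial likelihood: posterior = Beta(a+s, b+f).
Match parameters: s=56−11=45, f=41−28=13.

45 conversions and 13 bounces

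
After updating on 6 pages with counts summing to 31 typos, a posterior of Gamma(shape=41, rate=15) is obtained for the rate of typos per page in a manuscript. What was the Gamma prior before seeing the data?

Gamma(shape=10, rate=9)

A Gamma(α, β) prior (rate parametrization) on a Poisson rate with n observations summing to S gives posterior Gamma(α+S, β+n).
So α = 41 − 31 = 10 and β = 15 − 6 = 9.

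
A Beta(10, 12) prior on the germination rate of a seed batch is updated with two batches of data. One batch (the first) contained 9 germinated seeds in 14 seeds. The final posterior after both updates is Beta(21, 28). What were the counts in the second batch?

Because Beta–binomial updating is additive in the counts, the combined data contributed (α_post−α_prior, β_post−β_prior) successes and failures.
Total across both batches: 21−10=11 germinated seeds, 28−12=16 non-germinating seeds.
Subtract the first batch: 11−9=2 germinated seeds and 16−5=11 non-germinating seeds.

2 germinated seeds and 11 non-germinating seeds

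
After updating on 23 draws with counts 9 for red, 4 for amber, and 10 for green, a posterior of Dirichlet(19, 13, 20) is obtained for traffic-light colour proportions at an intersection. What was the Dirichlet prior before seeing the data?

Dirichlet(10, 9, 10)

For a Dirichlet(α) prior with multinomial counts c, the posterior is Dirichlet(α + c) componentwise.
Subtract each count from the matching posterior parameter: 19−9=10, 13−4=9, 20−10=10.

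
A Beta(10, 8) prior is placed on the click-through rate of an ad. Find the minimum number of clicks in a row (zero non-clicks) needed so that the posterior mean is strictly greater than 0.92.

k = 83

After k clicks and 0 non-clicks the posterior is Beta(10+k, 8), with mean (10+k)/(10+8+k).
Set (10+k)/(18+k) > 0.92 and solve: k > (0.92·18 − 10)/(1 − 0.92) = 82.000.
The smallest integer exceeding 82.000 is 83.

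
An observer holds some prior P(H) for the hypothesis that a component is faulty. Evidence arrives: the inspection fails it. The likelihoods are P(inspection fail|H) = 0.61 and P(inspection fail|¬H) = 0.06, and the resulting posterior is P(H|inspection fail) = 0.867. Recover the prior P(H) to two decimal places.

In odds form, posterior odds = prior odds × likelihood ratio, so prior odds = posterior odds ÷ LR.
Posterior odds = 0.867/(1−0.867) = 6.5188. LR = 0.61/0.06 = 10.1667.
Prior odds = 6.5188/10.1667 = 0.6412, so P(H) = 0.6412/(1+0.6412) ≈ 0.39.

P(H) = 0.39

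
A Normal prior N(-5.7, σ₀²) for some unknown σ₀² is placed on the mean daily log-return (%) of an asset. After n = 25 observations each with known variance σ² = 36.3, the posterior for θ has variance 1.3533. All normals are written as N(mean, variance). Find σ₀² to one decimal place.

For the Normal–Normal model with known σ², precisions add: τ_n = τ₀ + n/σ².
So 1/σ₀² = 1/1.3533 − 25/36.3 = 0.738934 − 0.688705 = 0.050229.
Hence σ₀² = 1/0.050229 ≈ 19.9.

σ₀² = 19.9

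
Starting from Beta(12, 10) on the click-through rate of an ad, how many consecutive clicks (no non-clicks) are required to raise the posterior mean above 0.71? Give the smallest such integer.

After k clicks and 0 non-clicks the posterior is Beta(12+k, 10), with mean (12+k)/(12+10+k).
Set (12+k)/(22+k) > 0.71 and solve: k > (0.71·22 − 12)/(1 − 0.71) = 12.483.
The smallest integer exceeding 12.483 is 13, and checking k=13: (25)/(35) = 0.7143 > 0.71.

k = 13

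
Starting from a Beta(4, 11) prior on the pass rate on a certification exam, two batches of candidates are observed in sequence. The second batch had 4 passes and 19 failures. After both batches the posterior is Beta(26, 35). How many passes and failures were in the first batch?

Because Beta–binomial updating is additive in the counts, the combined data contributed (α_post−α_prior, β_post−β_prior) successes and failures.
Total across both batches: 26−4=22 passes, 35−11=24 failures.
Subtract the second batch: 22−4=18 passes and 24−19=5 failures.

18 passes and 5 failures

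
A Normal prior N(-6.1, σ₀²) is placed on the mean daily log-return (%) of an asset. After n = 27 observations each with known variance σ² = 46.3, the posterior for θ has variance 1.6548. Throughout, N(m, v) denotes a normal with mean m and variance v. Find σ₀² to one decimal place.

Posterior precision equals prior precision plus data precision: 1/σ_n² = 1/σ₀² + n/σ².
So 1/σ₀² = 1/1.6548 − 27/46.3 = 0.604303 − 0.583153 = 0.021150.
Hence σ₀² = 1/0.021150 ≈ 47.3.

σ₀² = 47.3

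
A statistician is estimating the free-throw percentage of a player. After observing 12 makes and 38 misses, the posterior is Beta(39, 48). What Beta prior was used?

Beta is conjugate to the binomial likelihood: posterior = Beta(α+s, β+f).
Subtract the data counts: 39−12=27, 48−38=10.

Beta(27, 10)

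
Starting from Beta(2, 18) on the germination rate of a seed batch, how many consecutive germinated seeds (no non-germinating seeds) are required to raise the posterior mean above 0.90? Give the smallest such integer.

k = 161

After k germinated seeds and 0 non-germinating seeds the posterior is Beta(2+k, 18), with mean (2+k)/(2+18+k).
Set (2+k)/(20+k) > 0.90 and solve: k > (0.90·20 − 2)/(1 − 0.90) = 160.000.
The smallest integer exceeding 160.000 is 161.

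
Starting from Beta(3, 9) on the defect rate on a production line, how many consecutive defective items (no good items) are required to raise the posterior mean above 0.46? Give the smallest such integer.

After k defective items and 0 good items the posterior is Beta(3+k, 9), with mean (3+k)/(3+9+k).
Set (3+k)/(12+k) > 0.46 and solve: k > (0.46·12 − 3)/(1 − 0.46) = 4.667.
The smallest integer exceeding 4.667 is 5.

k = 5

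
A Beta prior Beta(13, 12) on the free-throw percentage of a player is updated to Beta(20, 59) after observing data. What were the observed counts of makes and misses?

A Beta(a, b) prior with s successes and f failures in binomial data gives a Beta(a+s, b+f) posterior.
Match parameters: s=20−13=7, f=59−12=47.

7 makes and 47 misses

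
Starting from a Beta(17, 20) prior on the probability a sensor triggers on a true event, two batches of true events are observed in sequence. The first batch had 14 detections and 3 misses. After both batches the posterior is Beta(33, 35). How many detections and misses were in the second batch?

Sequential conjugate updates are equivalent to a single update on the pooled data, so total successes = posterior α − prior α and total failures = posterior β − prior β.
Total across both batches: 33−17=16 detections, 35−20=15 misses.
Subtract the first batch: 16−14=2 detections and 15−3=12 misses.

2 detections and 12 misses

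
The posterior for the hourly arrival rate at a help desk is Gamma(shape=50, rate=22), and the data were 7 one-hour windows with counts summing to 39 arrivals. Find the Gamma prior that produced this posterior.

Gamma(shape=11, rate=15)

A Gamma(α, β) prior (rate parametrization) on a Poisson rate with n observations summing to S gives posterior Gamma(α+S, β+n).
So α = 50 − 39 = 11 and β = 22 − 7 = 15.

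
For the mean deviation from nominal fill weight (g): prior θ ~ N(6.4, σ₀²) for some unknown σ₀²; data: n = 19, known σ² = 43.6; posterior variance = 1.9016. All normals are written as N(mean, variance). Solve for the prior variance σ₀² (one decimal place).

For the Normal–Normal model with known σ², precisions add: τ_n = τ₀ + n/σ².
So 1/σ₀² = 1/1.9016 − 19/43.6 = 0.525873 − 0.435780 = 0.090093.
Hence σ₀² = 1/0.090093 ≈ 11.1.

σ₀² = 11.1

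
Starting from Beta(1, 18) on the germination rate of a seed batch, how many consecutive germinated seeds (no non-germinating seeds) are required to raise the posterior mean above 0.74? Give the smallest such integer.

k = 51

After k germinated seeds and 0 non-germinating seeds the posterior is Beta(1+k, 18), with mean (1+k)/(1+18+k).
Set (1+k)/(19+k) > 0.74 and solve: k > (0.74·19 − 1)/(1 − 0.74) = 50.231.
The smallest integer exceeding 50.231 is 51.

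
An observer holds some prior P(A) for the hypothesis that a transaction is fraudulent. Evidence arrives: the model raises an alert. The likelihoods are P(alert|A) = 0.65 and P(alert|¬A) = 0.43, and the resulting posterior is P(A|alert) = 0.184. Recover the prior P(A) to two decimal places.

In odds form, posterior odds = prior odds × likelihood ratio, so prior odds = posterior odds ÷ LR.
Posterior odds = 0.184/(1−0.184) = 0.2255. LR = 0.65/0.43 = 1.5116.
Prior odds = 0.2255/1.5116 = 0.1492, so P(A) = 0.1492/(1+0.1492) ≈ 0.13.

P(A) = 0.13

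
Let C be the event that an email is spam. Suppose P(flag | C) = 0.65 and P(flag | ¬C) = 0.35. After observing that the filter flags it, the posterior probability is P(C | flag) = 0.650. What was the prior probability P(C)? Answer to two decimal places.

P(C) = 0.50

In odds form, posterior odds = prior odds × likelihood ratio, so prior odds = posterior odds ÷ LR.
Posterior odds = 0.650/(1−0.650) = 1.8571. LR = 0.65/0.35 = 1.8571.
Prior odds = 1.8571/1.8571 = 1.0000, so P(C) = 1.0000/(1+1.0000) ≈ 0.50.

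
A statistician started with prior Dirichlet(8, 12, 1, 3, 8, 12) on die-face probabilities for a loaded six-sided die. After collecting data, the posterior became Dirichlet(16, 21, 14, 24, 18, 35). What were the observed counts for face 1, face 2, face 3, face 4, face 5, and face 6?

For a Dirichlet(α) prior with multinomial counts c, the posterior is Dirichlet(α + c) componentwise.
Counts are posterior − prior componentwise: 16−8=8, 21−12=9, 14−1=13, 24−3=21, 18−8=10, 35−12=23.

counts (8, 9, 13, 21, 10, 23)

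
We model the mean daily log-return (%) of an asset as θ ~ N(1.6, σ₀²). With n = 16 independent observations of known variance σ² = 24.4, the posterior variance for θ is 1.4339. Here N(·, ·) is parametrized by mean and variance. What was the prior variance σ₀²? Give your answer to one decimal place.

σ₀² = 24.0

For the Normal–Normal model with known σ², precisions add: τ_n = τ₀ + n/σ².
So 1/σ₀² = 1/1.4339 − 16/24.4 = 0.697399 − 0.655738 = 0.041661.
Hence σ₀² = 1/0.041661 ≈ 24.0.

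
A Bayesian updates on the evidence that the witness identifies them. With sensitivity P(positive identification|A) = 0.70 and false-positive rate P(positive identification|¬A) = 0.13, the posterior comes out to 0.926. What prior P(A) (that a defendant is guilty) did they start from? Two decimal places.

P(A) = 0.70

Bayes' rule in odds form gives O(A|E) = O(A)·[P(E|A)/P(E|¬A)], hence O(A) = O(A|E)/LR.
Posterior odds = 0.926/(1−0.926) = 12.5135. LR = 0.70/0.13 = 5.3846.
Prior odds = 12.5135/5.3846 = 2.3239, so P(A) = 2.3239/(1+2.3239) ≈ 0.70.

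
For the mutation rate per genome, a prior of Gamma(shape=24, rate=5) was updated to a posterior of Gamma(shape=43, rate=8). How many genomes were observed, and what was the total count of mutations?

Gamma–Poisson conjugacy: posterior shape = α + Σxᵢ, posterior rate = β + n.
Matching: Σxᵢ = 43 − 24 = 19 and n = 8 − 5 = 3.

n = 3 genomes with total 19 mutations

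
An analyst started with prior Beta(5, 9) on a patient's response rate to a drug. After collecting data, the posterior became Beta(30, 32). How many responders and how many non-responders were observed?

25 responders and 23 non-responders

Beta is conjugate to the binomial likelihood: posterior = Beta(α+s, β+f).
So s = 30 − 5 = 25 and f = 32 − 9 = 23.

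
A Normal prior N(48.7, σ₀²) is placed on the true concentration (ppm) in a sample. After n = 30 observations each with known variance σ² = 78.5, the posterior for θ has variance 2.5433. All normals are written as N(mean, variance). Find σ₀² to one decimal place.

σ₀² = 90.7

Posterior precision equals prior precision plus data precision: 1/σ_n² = 1/σ₀² + n/σ².
So 1/σ₀² = 1/2.5433 − 30/78.5 = 0.393190 − 0.382166 = 0.011024.
Hence σ₀² = 1/0.011024 ≈ 90.7.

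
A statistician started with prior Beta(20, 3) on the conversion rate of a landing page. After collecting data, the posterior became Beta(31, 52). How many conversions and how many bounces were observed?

11 conversions and 49 bounces

A Beta(a, b) prior with s successes and f failures in binomial data gives a Beta(a+s, b+f) posterior.
So s = 31 − 20 = 11 and f = 52 − 3 = 49.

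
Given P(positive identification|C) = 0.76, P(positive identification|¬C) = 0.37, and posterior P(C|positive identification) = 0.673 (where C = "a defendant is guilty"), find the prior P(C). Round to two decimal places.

P(C) = 0.50

In odds form, posterior odds = prior odds × likelihood ratio, so prior odds = posterior odds ÷ LR.
Posterior odds = 0.673/(1−0.673) = 2.0581. LR = 0.76/0.37 = 2.0541.
Prior odds = 2.0581/2.0541 = 1.0019, so P(C) = 1.0019/(1+1.0019) ≈ 0.50.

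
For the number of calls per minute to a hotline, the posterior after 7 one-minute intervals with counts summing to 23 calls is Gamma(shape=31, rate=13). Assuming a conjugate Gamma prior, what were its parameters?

Gamma(shape=8, rate=6)

Gamma–Poisson conjugacy: posterior shape = α + Σxᵢ, posterior rate = β + n.
So α = 31 − 23 = 8 and β = 13 − 7 = 6.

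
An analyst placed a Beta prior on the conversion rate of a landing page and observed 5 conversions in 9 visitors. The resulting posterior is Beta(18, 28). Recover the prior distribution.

Under Beta–binomial conjugacy the posterior parameters are (a+s, b+f).
Subtract the data counts: 18−5=13, 28−4=24.

Beta(13, 24)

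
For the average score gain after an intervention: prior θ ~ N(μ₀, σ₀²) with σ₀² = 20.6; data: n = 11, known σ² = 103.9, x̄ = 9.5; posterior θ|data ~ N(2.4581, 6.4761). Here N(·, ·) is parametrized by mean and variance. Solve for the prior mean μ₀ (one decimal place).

The posterior mean is a precision-weighted average: μ_n = (τ₀μ₀ + τ_data·x̄)/(τ₀+τ_data), with τ₀=1/σ₀² and τ_data=n/σ².
Here τ₀ = 1/20.6 = 0.048544 and τ_data = 11/103.9 = 0.105871, so τ_n = 0.154415.
Rearranging for μ₀: μ₀ = (μ_n·τ_n − τ_data·x̄)/τ₀ = (2.4581·0.154415 − 0.105871·9.5) / 0.048544 = -0.626207/0.048544 ≈ -12.9.

μ₀ = -12.9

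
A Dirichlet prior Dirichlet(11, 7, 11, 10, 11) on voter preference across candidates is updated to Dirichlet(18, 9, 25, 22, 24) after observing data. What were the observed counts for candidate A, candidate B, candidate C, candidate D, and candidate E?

For a Dirichlet(α) prior with multinomial counts c, the posterior is Dirichlet(α + c) componentwise.
Counts are posterior − prior componentwise: 18−11=7, 9−7=2, 25−11=14, 22−10=12, 24−11=13.

counts (7, 2, 14, 12, 13)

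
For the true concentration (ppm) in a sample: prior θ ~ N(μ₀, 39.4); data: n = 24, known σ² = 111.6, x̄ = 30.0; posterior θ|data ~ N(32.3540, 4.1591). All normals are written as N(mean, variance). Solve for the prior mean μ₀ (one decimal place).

μ₀ = 52.3

The posterior mean is a precision-weighted average: μ_n = (τ₀μ₀ + τ_data·x̄)/(τ₀+τ_data), with τ₀=1/σ₀² and τ_data=n/σ².
Here τ₀ = 1/39.4 = 0.025381 and τ_data = 24/111.6 = 0.215054, so τ_n = 0.240435.
Rearranging for μ₀: μ₀ = (μ_n·τ_n − τ_data·x̄)/τ₀ = (32.3540·0.240435 − 0.215054·30.0) / 0.025381 = 1.327414/0.025381 ≈ 52.3.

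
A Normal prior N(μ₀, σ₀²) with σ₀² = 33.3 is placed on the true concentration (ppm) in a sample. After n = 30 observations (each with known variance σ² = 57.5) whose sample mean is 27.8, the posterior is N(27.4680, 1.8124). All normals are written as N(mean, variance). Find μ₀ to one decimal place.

μ₀ = 21.7

With known observation variance, the Normal–Normal posterior has precision τ_n = τ₀ + n/σ² and mean μ_n = (τ₀μ₀ + (n/σ²)x̄)/τ_n.
Here τ₀ = 1/33.3 = 0.030030 and τ_data = 30/57.5 = 0.521739, so τ_n = 0.551769.
Rearranging for μ₀: μ₀ = (μ_n·τ_n − τ_data·x̄)/τ₀ = (27.4680·0.551769 − 0.521739·27.8) / 0.030030 = 0.651647/0.030030 ≈ 21.7.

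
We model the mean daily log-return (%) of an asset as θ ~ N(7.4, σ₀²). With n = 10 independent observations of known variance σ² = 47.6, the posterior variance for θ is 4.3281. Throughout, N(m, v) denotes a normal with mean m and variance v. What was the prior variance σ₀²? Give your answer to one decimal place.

σ₀² = 47.7

Posterior precision equals prior precision plus data precision: 1/σ_n² = 1/σ₀² + n/σ².
So 1/σ₀² = 1/4.3281 − 10/47.6 = 0.231048 − 0.210084 = 0.020964.
Hence σ₀² = 1/0.020964 ≈ 47.7.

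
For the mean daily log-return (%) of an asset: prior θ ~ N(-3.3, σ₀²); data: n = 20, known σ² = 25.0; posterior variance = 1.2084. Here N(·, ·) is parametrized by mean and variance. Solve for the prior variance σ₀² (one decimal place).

Posterior precision equals prior precision plus data precision: 1/σ_n² = 1/σ₀² + n/σ².
So 1/σ₀² = 1/1.2084 − 20/25.0 = 0.827541 − 0.800000 = 0.027541.
Hence σ₀² = 1/0.027541 ≈ 36.3.

σ₀² = 36.3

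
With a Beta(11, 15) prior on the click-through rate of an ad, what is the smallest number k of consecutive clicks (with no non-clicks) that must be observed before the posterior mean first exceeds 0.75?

k = 35

After k clicks and 0 non-clicks the posterior is Beta(11+k, 15), with mean (11+k)/(11+15+k).
Set (11+k)/(26+k) > 0.75 and solve: k > (0.75·26 − 11)/(1 − 0.75) = 34.000.
The smallest integer exceeding 34.000 is 35, and checking k=35: (46)/(61) = 0.7541 > 0.75.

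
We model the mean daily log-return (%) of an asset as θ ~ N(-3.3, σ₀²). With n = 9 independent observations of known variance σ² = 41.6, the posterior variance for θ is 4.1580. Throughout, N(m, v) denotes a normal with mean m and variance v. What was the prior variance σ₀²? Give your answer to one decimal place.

σ₀² = 41.4

Posterior precision equals prior precision plus data precision: 1/σ_n² = 1/σ₀² + n/σ².
So 1/σ₀² = 1/4.1580 − 9/41.6 = 0.240500 − 0.216346 = 0.024154.
Hence σ₀² = 1/0.024154 ≈ 41.4.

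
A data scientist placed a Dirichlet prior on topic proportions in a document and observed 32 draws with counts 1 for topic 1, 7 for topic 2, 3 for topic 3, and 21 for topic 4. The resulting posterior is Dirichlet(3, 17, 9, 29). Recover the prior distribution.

For a Dirichlet(α) prior with multinomial counts c, the posterior is Dirichlet(α + c) componentwise.
Subtract each count from the matching posterior parameter: 3−1=2, 17−7=10, 9−3=6, 29−21=8.

Dirichlet(2, 10, 6, 8)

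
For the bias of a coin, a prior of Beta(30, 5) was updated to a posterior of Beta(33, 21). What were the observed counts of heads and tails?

3 heads and 16 tails

Under Beta–binomial conjugacy the posterior parameters are (a+s, b+f).
So s = 33 − 30 = 3 and f = 21 − 5 = 16.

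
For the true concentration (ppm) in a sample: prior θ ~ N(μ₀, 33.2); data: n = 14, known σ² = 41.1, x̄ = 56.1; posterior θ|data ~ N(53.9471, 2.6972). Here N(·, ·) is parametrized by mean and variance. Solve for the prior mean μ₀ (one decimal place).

μ₀ = 29.6

With known observation variance, the Normal–Normal posterior has precision τ_n = τ₀ + n/σ² and mean μ_n = (τ₀μ₀ + (n/σ²)x̄)/τ_n.
Here τ₀ = 1/33.2 = 0.030120 and τ_data = 14/41.1 = 0.340633, so τ_n = 0.370753.
Rearranging for μ₀: μ₀ = (μ_n·τ_n − τ_data·x̄)/τ₀ = (53.9471·0.370753 − 0.340633·56.1) / 0.030120 = 0.891538/0.030120 ≈ 29.6.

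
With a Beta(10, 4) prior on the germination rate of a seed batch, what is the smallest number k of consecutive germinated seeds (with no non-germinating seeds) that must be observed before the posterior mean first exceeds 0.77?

After k germinated seeds and 0 non-germinating seeds the posterior is Beta(10+k, 4), with mean (10+k)/(10+4+k).
Set (10+k)/(14+k) > 0.77 and solve: k > (0.77·14 − 10)/(1 − 0.77) = 3.391.
The smallest integer exceeding 3.391 is 4.

k = 4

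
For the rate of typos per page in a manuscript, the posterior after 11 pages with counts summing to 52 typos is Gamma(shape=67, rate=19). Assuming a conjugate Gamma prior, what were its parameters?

Gamma–Poisson conjugacy: posterior shape = α + Σxᵢ, posterior rate = β + n.
So α = 67 − 52 = 15 and β = 19 − 11 = 8.

Gamma(shape=15, rate=8)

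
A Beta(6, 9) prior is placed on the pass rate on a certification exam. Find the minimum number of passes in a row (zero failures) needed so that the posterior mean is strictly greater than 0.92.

After k passes and 0 failures the posterior is Beta(6+k, 9), with mean (6+k)/(6+9+k).
Set (6+k)/(15+k) > 0.92 and solve: k > (0.92·15 − 6)/(1 − 0.92) = 97.500.
The smallest integer exceeding 97.500 is 98.

k = 98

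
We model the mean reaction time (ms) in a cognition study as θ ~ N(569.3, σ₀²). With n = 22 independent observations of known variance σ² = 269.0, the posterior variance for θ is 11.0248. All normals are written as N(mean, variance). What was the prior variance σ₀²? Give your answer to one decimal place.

σ₀² = 112.1

For the Normal–Normal model with known σ², precisions add: τ_n = τ₀ + n/σ².
So 1/σ₀² = 1/11.0248 − 22/269.0 = 0.090705 − 0.081784 = 0.008921.
Hence σ₀² = 1/0.008921 ≈ 112.1.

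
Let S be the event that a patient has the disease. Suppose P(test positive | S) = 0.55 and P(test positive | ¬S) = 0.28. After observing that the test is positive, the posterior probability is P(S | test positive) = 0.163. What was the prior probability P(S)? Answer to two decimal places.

P(S) = 0.09

In odds form, posterior odds = prior odds × likelihood ratio, so prior odds = posterior odds ÷ LR.
Posterior odds = 0.163/(1−0.163) = 0.1947. LR = 0.55/0.28 = 1.9643.
Prior odds = 0.1947/1.9643 = 0.0991, so P(S) = 0.0991/(1+0.0991) ≈ 0.09.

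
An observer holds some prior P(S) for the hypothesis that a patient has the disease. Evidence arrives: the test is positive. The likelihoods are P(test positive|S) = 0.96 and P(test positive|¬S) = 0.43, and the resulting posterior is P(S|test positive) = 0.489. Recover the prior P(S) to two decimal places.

Bayes' rule in odds form gives O(S|E) = O(S)·[P(E|S)/P(E|¬S)], hence O(S) = O(S|E)/LR.
Posterior odds = 0.489/(1−0.489) = 0.9569. LR = 0.96/0.43 = 2.2326.
Prior odds = 0.9569/2.2326 = 0.4286, so P(S) = 0.4286/(1+0.4286) ≈ 0.30.

P(S) = 0.30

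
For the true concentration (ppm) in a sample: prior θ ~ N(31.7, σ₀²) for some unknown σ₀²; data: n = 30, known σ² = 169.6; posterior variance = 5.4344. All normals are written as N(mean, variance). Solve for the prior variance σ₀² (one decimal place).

σ₀² = 140.3

For the Normal–Normal model with known σ², precisions add: τ_n = τ₀ + n/σ².
So 1/σ₀² = 1/5.4344 − 30/169.6 = 0.184013 − 0.176887 = 0.007126.
Hence σ₀² = 1/0.007126 ≈ 140.3.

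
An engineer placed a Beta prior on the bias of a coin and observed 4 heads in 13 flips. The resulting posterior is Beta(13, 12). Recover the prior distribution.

Under Beta–binomial conjugacy the posterior parameters are (α+s, β+f).
So α = 13 − 4 = 9 and β = 12 − 9 = 3.

Beta(9, 3)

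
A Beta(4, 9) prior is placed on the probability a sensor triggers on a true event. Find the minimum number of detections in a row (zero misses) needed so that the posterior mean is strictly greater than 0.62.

After k detections and 0 misses the posterior is Beta(4+k, 9), with mean (4+k)/(4+9+k).
Set (4+k)/(13+k) > 0.62 and solve: k > (0.62·13 − 4)/(1 − 0.62) = 10.684.
The smallest integer exceeding 10.684 is 11.

k = 11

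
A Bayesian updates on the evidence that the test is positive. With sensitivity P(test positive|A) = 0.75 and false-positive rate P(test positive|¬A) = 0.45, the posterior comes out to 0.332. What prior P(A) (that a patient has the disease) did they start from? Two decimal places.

P(A) = 0.23

Bayes' rule in odds form gives O(A|E) = O(A)·[P(E|A)/P(E|¬A)], hence O(A) = O(A|E)/LR.
Posterior odds = 0.332/(1−0.332) = 0.4970. LR = 0.75/0.45 = 1.6667.
Prior odds = 0.4970/1.6667 = 0.2982, so P(A) = 0.2982/(1+0.2982) ≈ 0.23.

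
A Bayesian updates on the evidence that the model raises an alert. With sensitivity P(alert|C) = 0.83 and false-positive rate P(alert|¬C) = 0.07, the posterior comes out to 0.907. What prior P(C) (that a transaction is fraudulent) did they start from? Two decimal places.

In odds form, posterior odds = prior odds × likelihood ratio, so prior odds = posterior odds ÷ LR.
Posterior odds = 0.907/(1−0.907) = 9.7527. LR = 0.83/0.07 = 11.8571.
Prior odds = 9.7527/11.8571 = 0.8225, so P(C) = 0.8225/(1+0.8225) ≈ 0.45.

P(C) = 0.45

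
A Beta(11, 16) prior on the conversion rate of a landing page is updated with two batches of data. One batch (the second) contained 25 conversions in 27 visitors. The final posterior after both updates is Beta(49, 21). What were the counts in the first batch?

Sequential conjugate updates are equivalent to a single update on the pooled data, so total successes = posterior α − prior α and total failures = posterior β − prior β.
Total across both batches: 49−11=38 conversions, 21−16=5 bounces.
Subtract the second batch: 38−25=13 conversions and 5−2=3 bounces.

13 conversions and 3 bounces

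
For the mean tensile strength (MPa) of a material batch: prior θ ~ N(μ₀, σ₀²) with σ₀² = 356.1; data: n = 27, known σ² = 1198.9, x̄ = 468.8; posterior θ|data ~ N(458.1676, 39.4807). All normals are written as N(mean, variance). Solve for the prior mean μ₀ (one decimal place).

μ₀ = 372.9

The posterior mean is a precision-weighted average: μ_n = (τ₀μ₀ + τ_data·x̄)/(τ₀+τ_data), with τ₀=1/σ₀² and τ_data=n/σ².
Here τ₀ = 1/356.1 = 0.002808 and τ_data = 27/1198.9 = 0.022521, so τ_n = 0.025329.
Rearranging for μ₀: μ₀ = (μ_n·τ_n − τ_data·x̄)/τ₀ = (458.1676·0.025329 − 0.022521·468.8) / 0.002808 = 1.047082/0.002808 ≈ 372.9.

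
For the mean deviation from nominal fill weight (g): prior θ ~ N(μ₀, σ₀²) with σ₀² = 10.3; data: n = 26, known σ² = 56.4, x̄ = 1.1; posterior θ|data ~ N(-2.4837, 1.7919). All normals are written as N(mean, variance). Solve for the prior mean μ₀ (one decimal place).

The posterior mean is a precision-weighted average: μ_n = (τ₀μ₀ + τ_data·x̄)/(τ₀+τ_data), with τ₀=1/σ₀² and τ_data=n/σ².
Here τ₀ = 1/10.3 = 0.097087 and τ_data = 26/56.4 = 0.460993, so τ_n = 0.558080.
Rearranging for μ₀: μ₀ = (μ_n·τ_n − τ_data·x̄)/τ₀ = (-2.4837·0.558080 − 0.460993·1.1) / 0.097087 = -1.893196/0.097087 ≈ -19.5.

μ₀ = -19.5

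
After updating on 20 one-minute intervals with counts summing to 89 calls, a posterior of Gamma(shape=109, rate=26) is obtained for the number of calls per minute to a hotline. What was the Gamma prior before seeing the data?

Gamma–Poisson conjugacy: posterior shape = α + Σxᵢ, posterior rate = β + n.
So α = 109 − 89 = 20 and β = 26 − 20 = 6.

Gamma(shape=20, rate=6)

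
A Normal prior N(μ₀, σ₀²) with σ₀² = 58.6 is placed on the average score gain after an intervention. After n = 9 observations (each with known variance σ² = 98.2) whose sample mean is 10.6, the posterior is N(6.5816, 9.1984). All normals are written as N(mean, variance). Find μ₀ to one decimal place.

The posterior mean is a precision-weighted average: μ_n = (τ₀μ₀ + τ_data·x̄)/(τ₀+τ_data), with τ₀=1/σ₀² and τ_data=n/σ².
Here τ₀ = 1/58.6 = 0.017065 and τ_data = 9/98.2 = 0.091650, so τ_n = 0.108715.
Rearranging for μ₀: μ₀ = (μ_n·τ_n − τ_data·x̄)/τ₀ = (6.5816·0.108715 − 0.091650·10.6) / 0.017065 = -0.255971/0.017065 ≈ -15.0.

μ₀ = -15.0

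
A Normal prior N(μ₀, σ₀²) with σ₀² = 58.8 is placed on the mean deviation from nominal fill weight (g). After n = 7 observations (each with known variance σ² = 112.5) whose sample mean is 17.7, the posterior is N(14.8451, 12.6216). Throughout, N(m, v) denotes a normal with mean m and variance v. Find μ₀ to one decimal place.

The posterior mean is a precision-weighted average: μ_n = (τ₀μ₀ + τ_data·x̄)/(τ₀+τ_data), with τ₀=1/σ₀² and τ_data=n/σ².
Here τ₀ = 1/58.8 = 0.017007 and τ_data = 7/112.5 = 0.062222, so τ_n = 0.079229.
Rearranging for μ₀: μ₀ = (μ_n·τ_n − τ_data·x̄)/τ₀ = (14.8451·0.079229 − 0.062222·17.7) / 0.017007 = 0.074833/0.017007 ≈ 4.4.

μ₀ = 4.4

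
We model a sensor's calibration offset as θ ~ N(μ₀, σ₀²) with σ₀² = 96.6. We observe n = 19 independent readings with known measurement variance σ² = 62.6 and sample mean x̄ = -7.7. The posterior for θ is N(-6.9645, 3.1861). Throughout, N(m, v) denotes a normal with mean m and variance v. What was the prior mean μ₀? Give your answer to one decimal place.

μ₀ = 14.6

With known observation variance, the Normal–Normal posterior has precision τ_n = τ₀ + n/σ² and mean μ_n = (τ₀μ₀ + (n/σ²)x̄)/τ_n.
Here τ₀ = 1/96.6 = 0.010352 and τ_data = 19/62.6 = 0.303514, so τ_n = 0.313866.
Rearranging for μ₀: μ₀ = (μ_n·τ_n − τ_data·x̄)/τ₀ = (-6.9645·0.313866 − 0.303514·-7.7) / 0.010352 = 0.151138/0.010352 ≈ 14.6.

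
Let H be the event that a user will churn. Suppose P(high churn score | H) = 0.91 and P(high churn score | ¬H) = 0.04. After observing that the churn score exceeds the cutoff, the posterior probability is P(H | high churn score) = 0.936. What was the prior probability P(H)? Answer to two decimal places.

P(H) = 0.39

In odds form, posterior odds = prior odds × likelihood ratio, so prior odds = posterior odds ÷ LR.
Posterior odds = 0.936/(1−0.936) = 14.6250. LR = 0.91/0.04 = 22.7500.
Prior odds = 14.6250/22.7500 = 0.6429, so P(H) = 0.6429/(1+0.6429) ≈ 0.39.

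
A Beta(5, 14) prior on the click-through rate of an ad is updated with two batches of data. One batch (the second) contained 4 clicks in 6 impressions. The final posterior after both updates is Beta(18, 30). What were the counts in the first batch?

9 clicks and 14 non-clicks

Sequential conjugate updates are equivalent to a single update on the pooled data, so total successes = posterior α − prior α and total failures = posterior β − prior β.
Total across both batches: 18−5=13 clicks, 30−14=16 non-clicks.
Subtract the second batch: 13−4=9 clicks and 16−2=14 non-clicks.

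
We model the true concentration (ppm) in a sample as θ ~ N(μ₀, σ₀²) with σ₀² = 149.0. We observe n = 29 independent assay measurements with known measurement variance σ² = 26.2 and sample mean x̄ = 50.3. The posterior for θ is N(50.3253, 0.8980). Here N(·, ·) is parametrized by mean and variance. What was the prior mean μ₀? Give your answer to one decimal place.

μ₀ = 54.5

With known observation variance, the Normal–Normal posterior has precision τ_n = τ₀ + n/σ² and mean μ_n = (τ₀μ₀ + (n/σ²)x̄)/τ_n.
Here τ₀ = 1/149.0 = 0.006711 and τ_data = 29/26.2 = 1.106870, so τ_n = 1.113581.
Rearranging for μ₀: μ₀ = (μ_n·τ_n − τ_data·x̄)/τ₀ = (50.3253·1.113581 − 1.106870·50.3) / 0.006711 = 0.365737/0.006711 ≈ 54.5.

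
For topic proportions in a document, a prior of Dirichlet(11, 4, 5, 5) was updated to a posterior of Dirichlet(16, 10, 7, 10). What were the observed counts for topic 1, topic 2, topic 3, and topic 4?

For a Dirichlet(α) prior with multinomial counts c, the posterior is Dirichlet(α + c) componentwise.
Counts are posterior − prior componentwise: 16−11=5, 10−4=6, 7−5=2, 10−5=5.

counts (5, 6, 2, 5)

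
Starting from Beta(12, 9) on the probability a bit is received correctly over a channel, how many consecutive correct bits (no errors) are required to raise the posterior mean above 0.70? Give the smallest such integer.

After k correct bits and 0 errors the posterior is Beta(12+k, 9), with mean (12+k)/(12+9+k).
Set (12+k)/(21+k) > 0.70 and solve: k > (0.70·21 − 12)/(1 − 0.70) = 9.000.
The smallest integer exceeding 9.000 is 10, and checking k=10: (22)/(31) = 0.7097 > 0.70.

k = 10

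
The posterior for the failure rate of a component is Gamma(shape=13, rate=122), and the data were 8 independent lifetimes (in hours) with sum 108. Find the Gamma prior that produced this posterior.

For an exponential likelihood with a Gamma(α, β) prior on the rate, n observations with total T give posterior Gamma(α+n, β+T).
So α = 13 − 8 = 5 and β = 122 − 108 = 14.

Gamma(shape=5, rate=14)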